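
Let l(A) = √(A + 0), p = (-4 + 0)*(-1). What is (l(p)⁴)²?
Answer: 256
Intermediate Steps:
p = 4 (p = -4*(-1) = 4)
l(A) = √A
(l(p)⁴)² = ((√4)⁴)² = (2⁴)² = 16² = 256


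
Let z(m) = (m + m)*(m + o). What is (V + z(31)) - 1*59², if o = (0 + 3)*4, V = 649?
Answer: -166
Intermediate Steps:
o = 12 (o = 3*4 = 12)
z(m) = 2*m*(12 + m) (z(m) = (m + m)*(m + 12) = (2*m)*(12 + m) = 2*m*(12 + m))
(V + z(31)) - 1*59² = (649 + 2*31*(12 + 31)) - 1*59² = (649 + 2*31*43) - 1*3481 = (649 + 2666) - 3481 = 3315 - 3481 = -166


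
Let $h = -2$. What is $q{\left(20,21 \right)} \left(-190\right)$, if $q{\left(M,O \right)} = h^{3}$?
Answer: $1520$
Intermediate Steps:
$q{\left(M,O \right)} = -8$ ($q{\left(M,O \right)} = \left(-2\right)^{3} = -8$)
$q{\left(20,21 \right)} \left(-190\right) = \left(-8\right) \left(-190\right) = 1520$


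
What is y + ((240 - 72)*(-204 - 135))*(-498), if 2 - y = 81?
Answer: 28362017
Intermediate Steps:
y = -79 (y = 2 - 1*81 = 2 - 81 = -79)
y + ((240 - 72)*(-204 - 135))*(-498) = -79 + ((240 - 72)*(-204 - 135))*(-498) = -79 + (168*(-339))*(-498) = -79 - 56952*(-498) = -79 + 28362096 = 28362017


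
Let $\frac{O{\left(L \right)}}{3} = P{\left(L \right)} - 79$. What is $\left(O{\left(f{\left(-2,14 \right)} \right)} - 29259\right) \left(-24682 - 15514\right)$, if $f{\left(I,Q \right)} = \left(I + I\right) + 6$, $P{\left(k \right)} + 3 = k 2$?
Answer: $1185500628$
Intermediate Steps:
$P{\left(k \right)} = -3 + 2 k$ ($P{\left(k \right)} = -3 + k 2 = -3 + 2 k$)
$f{\left(I,Q \right)} = 6 + 2 I$ ($f{\left(I,Q \right)} = 2 I + 6 = 6 + 2 I$)
$O{\left(L \right)} = -246 + 6 L$ ($O{\left(L \right)} = 3 \left(\left(-3 + 2 L\right) - 79\right) = 3 \left(-82 + 2 L\right) = -246 + 6 L$)
$\left(O{\left(f{\left(-2,14 \right)} \right)} - 29259\right) \left(-24682 - 15514\right) = \left(\left(-246 + 6 \left(6 + 2 \left(-2\right)\right)\right) - 29259\right) \left(-24682 - 15514\right) = \left(\left(-246 + 6 \left(6 - 4\right)\right) - 29259\right) \left(-40196\right) = \left(\left(-246 + 6 \cdot 2\right) - 29259\right) \left(-40196\right) = \left(\left(-246 + 12\right) - 29259\right) \left(-40196\right) = \left(-234 - 29259\right) \left(-40196\right) = \left(-29493\right) \left(-40196\right) = 1185500628$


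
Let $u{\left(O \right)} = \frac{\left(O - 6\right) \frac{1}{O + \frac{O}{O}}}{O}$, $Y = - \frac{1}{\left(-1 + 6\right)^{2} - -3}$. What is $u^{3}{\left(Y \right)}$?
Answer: $\frac{105958111168}{19683} \approx 5.3832 \cdot 10^{6}$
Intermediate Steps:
$Y = - \frac{1}{28}$ ($Y = - \frac{1}{5^{2} + 3} = - \frac{1}{25 + 3} = - \frac{1}{28} \approx -0.035714$)
$u{\left(O \right)} = \frac{-6 + O}{O \left(1 + O\right)}$ ($u{\left(O \right)} = \frac{\left(-6 + O\right) \frac{1}{O + 1}}{O} = \frac{\left(-6 + O\right) \frac{1}{1 + O}}{O} = \frac{\frac{1}{1 + O} \left(-6 + O\right)}{O} = \frac{-6 + O}{O \left(1 + O\right)}$)
$u^{3}{\left(Y \right)} = \left(\frac{-6 - \frac{1}{28}}{\left(- \frac{1}{28}\right) \left(1 - \frac{1}{28}\right)}\right)^{3} = \left(\left(-28\right) \frac{1}{\frac{27}{28}} \left(- \frac{169}{28}\right)\right)^{3} = \left(\left(-28\right) \frac{28}{27} \left(- \frac{169}{28}\right)\right)^{3} = \left(\frac{4732}{27}\right)^{3} = \frac{105958111168}{19683}$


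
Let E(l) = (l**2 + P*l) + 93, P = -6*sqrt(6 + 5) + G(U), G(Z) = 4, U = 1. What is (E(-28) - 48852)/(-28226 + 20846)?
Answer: 5343/820 - 14*sqrt(11)/615 ≈ 6.4404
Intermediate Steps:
P = 4 - 6*sqrt(11) (P = -6*sqrt(6 + 5) + 4 = -6*sqrt(11) + 4 = 4 - 6*sqrt(11) ≈ -15.900)
E(l) = 93 + l**2 + l*(4 - 6*sqrt(11)) (E(l) = (l**2 + (4 - 6*sqrt(11))*l) + 93 = (l**2 + l*(4 - 6*sqrt(11))) + 93 = 93 + l**2 + l*(4 - 6*sqrt(11)))
(E(-28) - 48852)/(-28226 + 20846) = ((93 + (-28)**2 + 2*(-28)*(2 - 3*sqrt(11))) - 48852)/(-28226 + 20846) = ((93 + 784 + (-112 + 168*sqrt(11))) - 48852)/(-7380) = ((765 + 168*sqrt(11)) - 48852)*(-1/7380) = (-48087 + 168*sqrt(11))*(-1/7380) = 5343/820 - 14*sqrt(11)/615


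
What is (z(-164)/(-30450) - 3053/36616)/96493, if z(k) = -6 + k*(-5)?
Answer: -61384637/53792782549800 ≈ -1.1411e-6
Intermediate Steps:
z(k) = -6 - 5*k
(z(-164)/(-30450) - 3053/36616)/96493 = ((-6 - 5*(-164))/(-30450) - 3053/36616)/96493 = ((-6 + 820)*(-1/30450) - 3053*1/36616)*(1/96493) = (814*(-1/30450) - 3053/36616)*(1/96493) = (-407/15225 - 3053/36616)*(1/96493) = -61384637/557478600*1/96493 = -61384637/53792782549800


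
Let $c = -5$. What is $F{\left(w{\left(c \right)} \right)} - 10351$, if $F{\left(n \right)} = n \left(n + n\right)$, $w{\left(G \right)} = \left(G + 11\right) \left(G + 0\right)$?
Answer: $-8551$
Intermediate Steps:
$w{\left(G \right)} = G \left(11 + G\right)$ ($w{\left(G \right)} = \left(11 + G\right) G = G \left(11 + G\right)$)
$F{\left(n \right)} = 2 n^{2}$ ($F{\left(n \right)} = n 2 n = 2 n^{2}$)
$F{\left(w{\left(c \right)} \right)} - 10351 = 2 \left(- 5 \left(11 - 5\right)\right)^{2} - 10351 = 2 \left(\left(-5\right) 6\right)^{2} - 10351 = 2 \left(-30\right)^{2} - 10351 = 2 \cdot 900 - 10351 = 1800 - 10351 = -8551$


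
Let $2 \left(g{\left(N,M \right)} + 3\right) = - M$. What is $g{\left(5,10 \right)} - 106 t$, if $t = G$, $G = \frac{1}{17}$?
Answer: $- \frac{242}{17} \approx -14.235$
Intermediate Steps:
$G = \frac{1}{17} \approx 0.058824$
$t = \frac{1}{17} \approx 0.058824$
$g{\left(N,M \right)} = -3 - \frac{M}{2}$ ($g{\left(N,M \right)} = -3 + \frac{\left(-1\right) M}{2} = -3 - \frac{M}{2}$)
$g{\left(5,10 \right)} - 106 t = \left(-3 - 5\right) - \frac{106}{17} = -8 - \frac{106}{17} = - \frac{242}{17}$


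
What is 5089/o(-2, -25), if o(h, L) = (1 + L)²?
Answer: 5089/576 ≈ 8.8351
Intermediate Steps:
5089/o(-2, -25) = 5089/((1 - 25)²) = 5089/((-24)²) = 5089/576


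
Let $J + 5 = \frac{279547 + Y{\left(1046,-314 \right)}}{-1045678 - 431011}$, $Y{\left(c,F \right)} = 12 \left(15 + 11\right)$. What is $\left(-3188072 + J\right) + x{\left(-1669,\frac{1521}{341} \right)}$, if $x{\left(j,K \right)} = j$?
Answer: $- \frac{4710263110853}{1476689} \approx -3.1897 \cdot 10^{6}$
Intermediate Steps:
$Y{\left(c,F \right)} = 312$ ($Y{\left(c,F \right)} = 12 \cdot 26 = 312$)
$J = - \frac{7663304}{1476689}$ ($J = -5 + \frac{279547 + 312}{-1045678 - 431011} = -5 + \frac{279859}{-1476689} = -5 + 279859 \left(- \frac{1}{1476689}\right) = -5 - \frac{279859}{1476689} = - \frac{7663304}{1476689} \approx -5.1895$)
$\left(-3188072 + J\right) + x{\left(-1669,\frac{1521}{341} \right)} = \left(-3188072 - \frac{7663304}{1476689}\right) - 1669 = - \frac{4707798516912}{1476689} - 1669 = - \frac{4710263110853}{1476689}$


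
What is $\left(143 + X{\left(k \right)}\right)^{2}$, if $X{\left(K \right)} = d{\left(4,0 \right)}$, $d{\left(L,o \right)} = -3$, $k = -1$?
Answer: $19600$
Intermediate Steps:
$X{\left(K \right)} = -3$
$\left(143 + X{\left(k \right)}\right)^{2} = \left(143 - 3\right)^{2} = 140^{2} = 19600$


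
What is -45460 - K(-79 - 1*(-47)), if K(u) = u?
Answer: -45428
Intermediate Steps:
-45460 - K(-79 - 1*(-47)) = -45460 - (-79 - 1*(-47)) = -45460 - (-79 + 47) = -45460 - 1*(-32) = -45460 + 32 = -45428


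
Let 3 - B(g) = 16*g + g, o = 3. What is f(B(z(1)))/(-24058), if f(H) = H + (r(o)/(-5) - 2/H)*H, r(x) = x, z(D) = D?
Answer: 19/60145 ≈ 0.00031590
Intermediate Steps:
B(g) = 3 - 17*g (B(g) = 3 - (16*g + g) = 3 - 17*g)
f(H) = H + H*(-⅗ - 2/H) (f(H) = H + (3/(-5) - 2/H)*H = H + (3*(-⅕) - 2/H)*H = H + (-⅗ - 2/H)*H = H + H*(-⅗ - 2/H))
f(B(z(1)))/(-24058) = (-2 + 2*(3 - 17*1)/5)/(-24058) = (-2 + 2*(3 - 17)/5)*(-1/24058) = (-2 + (⅖)*(-14))*(-1/24058) = (-2 - 28/5)*(-1/24058) = -38/5*(-1/24058) = 19/60145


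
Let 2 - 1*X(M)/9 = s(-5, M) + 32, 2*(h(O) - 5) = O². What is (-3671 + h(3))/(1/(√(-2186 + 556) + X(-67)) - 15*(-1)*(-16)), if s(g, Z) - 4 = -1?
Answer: 157896014211/10349737922 - 7323*I*√1630/10349737922 ≈ 15.256 - 2.8566e-5*I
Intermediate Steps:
s(g, Z) = 3 (s(g, Z) = 4 - 1 = 3)
h(O) = 5 + O²/2
X(M) = -297 (X(M) = 18 - 9*(3 + 32) = 18 - 9*35 = 18 - 315 = -297)
(-3671 + h(3))/(1/(√(-2186 + 556) + X(-67)) - 15*(-1)*(-16)) = (-3671 + (5 + (½)*3²))/(1/(√(-2186 + 556) - 297) - 15*(-1)*(-16)) = (-3671 + (5 + (½)*9))/(1/(√(-1630) - 297) + 15*(-16)) = (-3671 + (5 + 9/2))/(1/(I*√1630 - 297) - 240) = (-3671 + 19/2)/(1/(-297 + I*√1630) - 240) = -7323/(2*(-240 + 1/(-297 + I*√1630)))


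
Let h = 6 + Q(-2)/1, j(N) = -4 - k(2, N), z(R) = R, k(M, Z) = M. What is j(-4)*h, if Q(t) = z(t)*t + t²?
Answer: -84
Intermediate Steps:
Q(t) = 2*t² (Q(t) = t*t + t² = t² + t² = 2*t²)
j(N) = -6 (j(N) = -4 - 1*2 = -4 - 2 = -6)
h = 14 (h = 6 + (2*(-2)²)/1 = 6 + (2*4)*1 = 6 + 8*1 = 6 + 8 = 14)
j(-4)*h = -6*14 = -84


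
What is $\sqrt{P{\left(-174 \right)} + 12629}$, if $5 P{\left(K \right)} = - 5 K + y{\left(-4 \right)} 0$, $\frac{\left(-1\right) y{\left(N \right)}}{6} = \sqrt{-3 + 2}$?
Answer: $\sqrt{12803} \approx 113.15$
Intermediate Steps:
$y{\left(N \right)} = - 6 i$ ($y{\left(N \right)} = - 6 \sqrt{-3 + 2} = - 6 \sqrt{-1} = - 6 i$)
$P{\left(K \right)} = - K$ ($P{\left(K \right)} = \frac{- 5 K + - 6 i 0}{5} = \frac{- 5 K + 0}{5} = \frac{\left(-5\right) K}{5} = - K$)
$\sqrt{P{\left(-174 \right)} + 12629} = \sqrt{\left(-1\right) \left(-174\right) + 12629} = \sqrt{174 + 12629} = \sqrt{12803}$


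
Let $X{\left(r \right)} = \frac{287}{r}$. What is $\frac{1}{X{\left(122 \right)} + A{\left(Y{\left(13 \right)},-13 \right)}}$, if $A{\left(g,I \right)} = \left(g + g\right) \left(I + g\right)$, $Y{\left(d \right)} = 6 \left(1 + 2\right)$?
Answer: $\frac{122}{22247} \approx 0.0054839$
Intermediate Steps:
$Y{\left(d \right)} = 18$ ($Y{\left(d \right)} = 6 \cdot 3 = 18$)
$A{\left(g,I \right)} = 2 g \left(I + g\right)$
$\frac{1}{X{\left(122 \right)} + A{\left(Y{\left(13 \right)},-13 \right)}} = \frac{1}{\frac{287}{122} + 2 \cdot 18 \left(-13 + 18\right)} = \frac{1}{287 \cdot \frac{1}{122} + 2 \cdot 18 \cdot 5} = \frac{1}{\frac{287}{122} + 180} = \frac{1}{\frac{22247}{122}} = \frac{122}{22247}$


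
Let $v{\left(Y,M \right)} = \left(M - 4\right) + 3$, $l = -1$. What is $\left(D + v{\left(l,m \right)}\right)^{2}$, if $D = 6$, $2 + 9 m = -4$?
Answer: $\frac{169}{9} \approx 18.778$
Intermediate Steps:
$m = - \frac{2}{3}$ ($m = - \frac{2}{9} + \frac{1}{9} \left(-4\right) = - \frac{2}{9} - \frac{4}{9} = - \frac{2}{3} \approx -0.66667$)
$v{\left(Y,M \right)} = -1 + M$ ($v{\left(Y,M \right)} = \left(-4 + M\right) + 3 = -1 + M$)
$\left(D + v{\left(l,m \right)}\right)^{2} = \left(6 - \frac{5}{3}\right)^{2} = \left(\frac{13}{3}\right)^{2} = \frac{169}{9}$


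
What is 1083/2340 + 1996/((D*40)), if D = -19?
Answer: -32063/14820 ≈ -2.1635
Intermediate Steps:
1083/2340 + 1996/((D*40)) = 1083/2340 + 1996/((-19*40)) = 1083*(1/2340) + 1996/(-760) = 361/780 + 1996*(-1/760) = 361/780 - 499/190 = -32063/14820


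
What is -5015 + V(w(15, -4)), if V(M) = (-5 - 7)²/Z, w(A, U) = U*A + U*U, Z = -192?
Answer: -20063/4 ≈ -5015.8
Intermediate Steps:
w(A, U) = U² + A*U (w(A, U) = A*U + U² = U² + A*U)
V(M) = -¾ (V(M) = (-5 - 7)²/(-192) = (-12)²*(-1/192) = 144*(-1/192) = -¾)
-5015 + V(w(15, -4)) = -5015 - ¾ = -20063/4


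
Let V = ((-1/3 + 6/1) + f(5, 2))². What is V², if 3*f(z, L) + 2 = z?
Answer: 160000/81 ≈ 1975.3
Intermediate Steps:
f(z, L) = -⅔ + z/3
V = 400/9 (V = ((-1/3 + 6/1) + (-⅔ + (⅓)*5))² = ((-1*⅓ + 6*1) + (-⅔ + 5/3))² = ((-⅓ + 6) + 1)² = (17/3 + 1)² = (20/3)² = 400/9 ≈ 44.444)
V² = (400/9)² = 160000/81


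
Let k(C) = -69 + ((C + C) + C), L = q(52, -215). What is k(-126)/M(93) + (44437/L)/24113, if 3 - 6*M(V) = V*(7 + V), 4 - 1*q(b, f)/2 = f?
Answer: 3193228633/10910023302 ≈ 0.29269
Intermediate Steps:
q(b, f) = 8 - 2*f
L = 438 (L = 8 - 2*(-215) = 8 + 430 = 438)
k(C) = -69 + 3*C (k(C) = -69 + (2*C + C) = -69 + 3*C)
M(V) = 1/2 - V*(7 + V)/6
k(-126)/M(93) + (44437/L)/24113 = (-69 + 3*(-126))/(1/2 - 7/6*93 - 1/6*93**2) + (44437/438)/24113 = (-69 - 378)/(1/2 - 217/2 - 1/6*8649) + (44437*(1/438))*(1/24113) = -447/(1/2 - 217/2 - 2883/2) + (44437/438)*(1/24113) = -447/(-3099/2) + 44437/10561494 = -447*(-2/3099) + 44437/10561494 = 298/1033 + 44437/10561494 = 3193228633/10910023302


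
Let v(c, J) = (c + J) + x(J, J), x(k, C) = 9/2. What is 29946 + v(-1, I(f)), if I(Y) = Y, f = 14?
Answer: 59927/2 ≈ 29964.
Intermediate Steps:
x(k, C) = 9/2 (x(k, C) = 9*(½) = 9/2)
v(c, J) = 9/2 + J + c (v(c, J) = (c + J) + 9/2 = (J + c) + 9/2 = 9/2 + J + c)
29946 + v(-1, I(f)) = 29946 + (9/2 + 14 - 1) = 29946 + 35/2 = 59927/2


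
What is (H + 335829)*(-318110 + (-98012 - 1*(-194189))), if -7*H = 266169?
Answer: -462649077522/7 ≈ -6.6093e+10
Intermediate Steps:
H = -266169/7 (H = -⅐*266169 = -266169/7 ≈ -38024.)
(H + 335829)*(-318110 + (-98012 - 1*(-194189))) = (-266169/7 + 335829)*(-318110 + (-98012 - 1*(-194189))) = 2084634*(-318110 + (-98012 + 194189))/7 = 2084634*(-318110 + 96177)/7 = (2084634/7)*(-221933) = -462649077522/7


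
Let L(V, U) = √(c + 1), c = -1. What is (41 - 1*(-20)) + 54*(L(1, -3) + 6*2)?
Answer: 709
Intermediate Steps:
L(V, U) = 0 (L(V, U) = √(-1 + 1) = √0 = 0)
(41 - 1*(-20)) + 54*(L(1, -3) + 6*2) = (41 - 1*(-20)) + 54*(0 + 6*2) = (41 + 20) + 54*(0 + 12) = 61 + 54*12 = 61 + 648 = 709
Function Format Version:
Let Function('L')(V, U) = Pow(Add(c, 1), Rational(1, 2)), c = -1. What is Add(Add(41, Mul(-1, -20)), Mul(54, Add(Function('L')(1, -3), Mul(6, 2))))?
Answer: 709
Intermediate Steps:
Function('L')(V, U) = 0 (Function('L')(V, U) = Pow(Add(-1, 1), Rational(1, 2)) = Pow(0, Rational(1, 2)) = 0)
Add(Add(41, Mul(-1, -20)), Mul(54, Add(Function('L')(1, -3), Mul(6, 2)))) = Add(Add(41, Mul(-1, -20)), Mul(54, Add(0, Mul(6, 2)))) = Add(Add(41, 20), Mul(54, Add(0, 12))) = Add(61, Mul(54, 12)) = Add(61, 648) = 709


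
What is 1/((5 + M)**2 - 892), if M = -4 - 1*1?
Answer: -1/892 ≈ -0.0011211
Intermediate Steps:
M = -5 (M = -4 - 1 = -5)
1/((5 + M)**2 - 892) = 1/((5 - 5)**2 - 892) = 1/(0**2 - 892) = 1/(0 - 892) = 1/(-892) = -1/892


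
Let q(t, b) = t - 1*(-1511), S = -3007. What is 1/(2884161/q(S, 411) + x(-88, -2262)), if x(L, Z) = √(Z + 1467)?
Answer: -1438234952/2773387965547 - 2238016*I*√795/8320163896641 ≈ -0.00051858 - 7.5843e-6*I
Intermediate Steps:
q(t, b) = 1511 + t (q(t, b) = t + 1511 = 1511 + t)
x(L, Z) = √(1467 + Z)
1/(2884161/q(S, 411) + x(-88, -2262)) = 1/(2884161/(1511 - 3007) + √(1467 - 2262)) = 1/(2884161/(-1496) + √(-795)) = 1/(2884161*(-1/1496) + I*√795) = 1/(-2884161/1496 + I*√795)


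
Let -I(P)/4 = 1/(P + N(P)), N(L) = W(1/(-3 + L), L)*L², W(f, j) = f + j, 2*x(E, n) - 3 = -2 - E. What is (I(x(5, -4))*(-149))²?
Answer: 2220100/729 ≈ 3045.4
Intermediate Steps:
x(E, n) = ½ - E/2 (x(E, n) = 3/2 + (-2 - E)/2 = 3/2 + (-1 - E/2) = ½ - E/2)
N(L) = L²*(L + 1/(-3 + L)) (N(L) = (1/(-3 + L) + L)*L² = (L + 1/(-3 + L))*L² = L²*(L + 1/(-3 + L)))
I(P) = -4/(P + P²*(1 + P*(-3 + P))/(-3 + P))
(I(x(5, -4))*(-149))² = ((4*(3 - (½ - ½*5))/((½ - ½*5)*(-3 + (½ - ½*5) + (½ - ½*5)*(1 + (½ - ½*5)*(-3 + (½ - ½*5))))))*(-149))² = ((4*(3 - (½ - 5/2))/((½ - 5/2)*(-3 + (½ - 5/2) + (½ - 5/2)*(1 + (½ - 5/2)*(-3 + (½ - 5/2))))))*(-149))² = ((4*(3 - 1*(-2))/(-2*(-3 - 2 - 2*(1 - 2*(-3 - 2)))))*(-149))² = ((4*(-½)*(3 + 2)/(-3 - 2 - 2*(1 - 2*(-5))))*(-149))² = ((4*(-½)*5/(-3 - 2 - 2*(1 + 10)))*(-149))² = ((4*(-½)*5/(-3 - 2 - 2*11))*(-149))² = ((4*(-½)*5/(-3 - 2 - 22))*(-149))² = ((4*(-½)*5/(-27))*(-149))² = ((4*(-½)*(-1/27)*5)*(-149))² = ((10/27)*(-149))² = (-1490/27)² = 2220100/729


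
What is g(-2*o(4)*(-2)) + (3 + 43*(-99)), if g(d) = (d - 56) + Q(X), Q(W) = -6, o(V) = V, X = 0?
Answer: -4300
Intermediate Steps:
g(d) = -62 + d (g(d) = (d - 56) - 6 = (-56 + d) - 6 = -62 + d)
g(-2*o(4)*(-2)) + (3 + 43*(-99)) = (-62 - 2*4*(-2)) + (3 + 43*(-99)) = (-62 - 8*(-2)) + (3 - 4257) = (-62 + 16) - 4254 = -46 - 4254 = -4300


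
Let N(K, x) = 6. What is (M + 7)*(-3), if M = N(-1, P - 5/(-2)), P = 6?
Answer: -39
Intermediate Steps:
M = 6
(M + 7)*(-3) = (6 + 7)*(-3) = 13*(-3) = -39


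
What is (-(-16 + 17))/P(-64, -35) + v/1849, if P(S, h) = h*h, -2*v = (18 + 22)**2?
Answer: -981849/2265025 ≈ -0.43348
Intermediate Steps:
v = -800 (v = -(18 + 22)**2/2 = -1/2*40**2 = -1/2*1600 = -800)
P(S, h) = h**2
(-(-16 + 17))/P(-64, -35) + v/1849 = (-(-16 + 17))/((-35)**2) - 800/1849 = -1*1/1225 - 800*1/1849 = -1*1/1225 - 800/1849 = -1/1225 - 800/1849 = -981849/2265025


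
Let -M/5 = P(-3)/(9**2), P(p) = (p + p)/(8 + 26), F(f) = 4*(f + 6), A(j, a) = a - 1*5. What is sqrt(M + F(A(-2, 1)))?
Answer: sqrt(187527)/153 ≈ 2.8304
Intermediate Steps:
A(j, a) = -5 + a (A(j, a) = a - 5 = -5 + a)
F(f) = 24 + 4*f (F(f) = 4*(6 + f) = 24 + 4*f)
P(p) = p/17 (P(p) = (2*p)/34 = (2*p)*(1/34) = p/17)
M = 5/459 (M = -5*(1/17)*(-3)/(9**2) = -(-15)/(17*81) = -5*(-1/459) = 5/459 ≈ 0.010893)
sqrt(M + F(A(-2, 1))) = sqrt(5/459 + (24 + 4*(-5 + 1))) = sqrt(5/459 + (24 + 4*(-4))) = sqrt(5/459 + (24 - 16)) = sqrt(5/459 + 8) = sqrt(3677/459) = sqrt(187527)/153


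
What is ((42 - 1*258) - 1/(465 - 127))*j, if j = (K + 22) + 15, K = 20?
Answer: -4161513/338 ≈ -12312.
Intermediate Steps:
j = 57 (j = (20 + 22) + 15 = 42 + 15 = 57)
((42 - 1*258) - 1/(465 - 127))*j = ((42 - 1*258) - 1/(465 - 127))*57 = ((42 - 258) - 1/338)*57 = (-216 - 1*1/338)*57 = (-216 - 1/338)*57 = -73009/338*57 = -4161513/338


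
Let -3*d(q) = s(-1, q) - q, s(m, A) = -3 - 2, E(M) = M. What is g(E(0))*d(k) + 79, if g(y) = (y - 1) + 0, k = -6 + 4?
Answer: 78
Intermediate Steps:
s(m, A) = -5
k = -2
g(y) = -1 + y (g(y) = (-1 + y) + 0 = -1 + y)
d(q) = 5/3 + q/3 (d(q) = -(-5 - q)/3 = 5/3 + q/3)
g(E(0))*d(k) + 79 = (-1 + 0)*(5/3 + (⅓)*(-2)) + 79 = -(5/3 - ⅔) + 79 = -1*1 + 79 = -1 + 79 = 78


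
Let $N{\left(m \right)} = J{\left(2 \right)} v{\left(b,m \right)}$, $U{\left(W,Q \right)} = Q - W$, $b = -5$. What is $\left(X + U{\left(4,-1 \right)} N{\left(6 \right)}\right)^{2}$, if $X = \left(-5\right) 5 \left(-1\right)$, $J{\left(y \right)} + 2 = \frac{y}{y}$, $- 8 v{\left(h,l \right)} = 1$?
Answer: $\frac{38025}{64} \approx 594.14$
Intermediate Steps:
$v{\left(h,l \right)} = - \frac{1}{8}$ ($v{\left(h,l \right)} = \left(- \frac{1}{8}\right) 1 = - \frac{1}{8}$)
$J{\left(y \right)} = -1$ ($J{\left(y \right)} = -2 + \frac{y}{y} = -2 + 1 = -1$)
$N{\left(m \right)} = \frac{1}{8}$ ($N{\left(m \right)} = \left(-1\right) \left(- \frac{1}{8}\right) = \frac{1}{8}$)
$X = 25$ ($X = \left(-25\right) \left(-1\right) = 25$)
$\left(X + U{\left(4,-1 \right)} N{\left(6 \right)}\right)^{2} = \left(25 + \left(-1 - 4\right) \frac{1}{8}\right)^{2} = \left(25 - \frac{5}{8}\right)^{2} = \left(\frac{195}{8}\right)^{2} = \frac{38025}{64}$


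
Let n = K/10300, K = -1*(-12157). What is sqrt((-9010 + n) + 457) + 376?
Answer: 376 + I*sqrt(9072625529)/1030 ≈ 376.0 + 92.476*I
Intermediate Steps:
K = 12157
n = 12157/10300 ≈ 1.1803
sqrt((-9010 + n) + 457) + 376 = sqrt((-9010 + 12157/10300) + 457) + 376 = sqrt(-92790843/10300 + 457) + 376 = sqrt(-88083743/10300) + 376 = I*sqrt(9072625529)/1030 + 376 = 376 + I*sqrt(9072625529)/1030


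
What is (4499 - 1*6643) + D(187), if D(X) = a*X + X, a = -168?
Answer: -33373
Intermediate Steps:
D(X) = -167*X (D(X) = -168*X + X = -167*X)
(4499 - 1*6643) + D(187) = (4499 - 1*6643) - 167*187 = (4499 - 6643) - 31229 = -2144 - 31229 = -33373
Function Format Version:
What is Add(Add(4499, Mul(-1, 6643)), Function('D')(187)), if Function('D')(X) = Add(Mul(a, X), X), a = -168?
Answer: -33373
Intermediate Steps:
Function('D')(X) = Mul(-167, X) (Function('D')(X) = Add(Mul(-168, X), X) = Mul(-167, X))
Add(Add(4499, Mul(-1, 6643)), Function('D')(187)) = Add(Add(4499, Mul(-1, 6643)), Mul(-167, 187)) = Add(Add(4499, -6643), -31229) = Add(-2144, -31229) = -33373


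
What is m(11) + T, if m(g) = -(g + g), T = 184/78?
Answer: -766/39 ≈ -19.641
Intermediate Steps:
T = 92/39 (T = 184*(1/78) = 92/39 ≈ 2.3590)
m(g) = -2*g
m(11) + T = -2*11 + 92/39 = -22 + 92/39 = -766/39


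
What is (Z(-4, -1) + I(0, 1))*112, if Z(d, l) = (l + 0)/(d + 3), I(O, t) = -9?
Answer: -896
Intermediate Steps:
Z(d, l) = l/(3 + d)
(Z(-4, -1) + I(0, 1))*112 = (-1/(3 - 4) - 9)*112 = (-1/(-1) - 9)*112 = (-1*(-1) - 9)*112 = (1 - 9)*112 = -8*112 = -896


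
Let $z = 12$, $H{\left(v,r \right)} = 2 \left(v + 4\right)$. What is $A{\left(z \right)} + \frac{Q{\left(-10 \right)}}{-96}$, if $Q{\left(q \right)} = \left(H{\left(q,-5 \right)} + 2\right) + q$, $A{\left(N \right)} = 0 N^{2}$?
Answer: $\frac{5}{24} \approx 0.20833$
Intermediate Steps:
$H{\left(v,r \right)} = 8 + 2 v$ ($H{\left(v,r \right)} = 2 \left(4 + v\right) = 8 + 2 v$)
$A{\left(N \right)} = 0$
$Q{\left(q \right)} = 10 + 3 q$ ($Q{\left(q \right)} = \left(\left(8 + 2 q\right) + 2\right) + q = \left(10 + 2 q\right) + q = 10 + 3 q$)
$A{\left(z \right)} + \frac{Q{\left(-10 \right)}}{-96} = 0 + \frac{10 + 3 \left(-10\right)}{-96} = 0 - \frac{10 - 30}{96} = 0 - - \frac{5}{24} = 0 + \frac{5}{24} = \frac{5}{24}$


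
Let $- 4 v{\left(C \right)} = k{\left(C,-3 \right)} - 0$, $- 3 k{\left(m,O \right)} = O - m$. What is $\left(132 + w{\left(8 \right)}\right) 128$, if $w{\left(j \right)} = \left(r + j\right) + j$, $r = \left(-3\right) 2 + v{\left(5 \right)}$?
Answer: $\frac{54272}{3} \approx 18091.0$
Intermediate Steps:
$k{\left(m,O \right)} = - \frac{O}{3} + \frac{m}{3}$ ($k{\left(m,O \right)} = - \frac{O - m}{3} = - \frac{O}{3} + \frac{m}{3}$)
$v{\left(C \right)} = - \frac{1}{4} - \frac{C}{12}$ ($v{\left(C \right)} = - \frac{\left(\left(- \frac{1}{3}\right) \left(-3\right) + \frac{C}{3}\right) - 0}{4} = - \frac{\left(1 + \frac{C}{3}\right) + 0}{4} = - \frac{1 + \frac{C}{3}}{4} = - \frac{1}{4} - \frac{C}{12}$)
$r = - \frac{20}{3}$ ($r = \left(-3\right) 2 - \frac{2}{3} = -6 - \frac{2}{3} = - \frac{20}{3} \approx -6.6667$)
$w{\left(j \right)} = - \frac{20}{3} + 2 j$ ($w{\left(j \right)} = \left(- \frac{20}{3} + j\right) + j = - \frac{20}{3} + 2 j$)
$\left(132 + w{\left(8 \right)}\right) 128 = \left(132 + \left(- \frac{20}{3} + 2 \cdot 8\right)\right) 128 = \left(132 + \left(- \frac{20}{3} + 16\right)\right) 128 = \left(132 + \frac{28}{3}\right) 128 = \frac{424}{3} \cdot 128 = \frac{54272}{3}$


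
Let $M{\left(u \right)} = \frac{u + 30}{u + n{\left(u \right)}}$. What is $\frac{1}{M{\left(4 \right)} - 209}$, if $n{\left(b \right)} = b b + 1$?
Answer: $- \frac{21}{4355} \approx -0.004822$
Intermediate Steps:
$n{\left(b \right)} = 1 + b^{2}$ ($n{\left(b \right)} = b^{2} + 1 = 1 + b^{2}$)
$M{\left(u \right)} = \frac{30 + u}{1 + u + u^{2}}$ ($M{\left(u \right)} = \frac{u + 30}{u + \left(1 + u^{2}\right)} = \frac{30 + u}{1 + u + u^{2}}$)
$\frac{1}{M{\left(4 \right)} - 209} = \frac{1}{\frac{30 + 4}{1 + 4 + 4^{2}} - 209} = \frac{1}{\frac{1}{1 + 4 + 16} \cdot 34 - 209} = \frac{1}{\frac{1}{21} \cdot 34 - 209} = \frac{1}{\frac{34}{21} - 209} = \frac{1}{- \frac{4355}{21}} = - \frac{21}{4355}$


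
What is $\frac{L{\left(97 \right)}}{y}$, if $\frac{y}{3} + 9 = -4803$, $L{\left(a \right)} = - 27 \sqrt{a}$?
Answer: $\frac{3 \sqrt{97}}{1604} \approx 0.018421$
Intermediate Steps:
$y = -14436$ ($y = -27 + 3 \left(-4803\right) = -27 - 14409 = -14436$)
$\frac{L{\left(97 \right)}}{y} = \frac{\left(-27\right) \sqrt{97}}{-14436} = - 27 \sqrt{97} \left(- \frac{1}{14436}\right) = \frac{3 \sqrt{97}}{1604}$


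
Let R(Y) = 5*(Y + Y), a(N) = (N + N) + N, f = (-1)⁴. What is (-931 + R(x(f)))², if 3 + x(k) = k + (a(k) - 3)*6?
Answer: 904401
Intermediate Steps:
f = 1
a(N) = 3*N (a(N) = 2*N + N = 3*N)
x(k) = -21 + 19*k (x(k) = -3 + (k + (3*k - 3)*6) = -3 + (k + (-3 + 3*k)*6) = -3 + (k + (-18 + 18*k)) = -3 + (-18 + 19*k) = -21 + 19*k)
R(Y) = 10*Y (R(Y) = 5*(2*Y) = 10*Y)
(-931 + R(x(f)))² = (-931 + 10*(-21 + 19*1))² = (-931 + 10*(-21 + 19))² = (-931 + 10*(-2))² = (-931 - 20)² = (-951)² = 904401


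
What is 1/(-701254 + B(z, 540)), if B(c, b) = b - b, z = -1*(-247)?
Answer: -1/701254 ≈ -1.4260e-6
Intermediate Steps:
z = 247
B(c, b) = 0
1/(-701254 + B(z, 540)) = 1/(-701254 + 0) = 1/(-701254) = -1/701254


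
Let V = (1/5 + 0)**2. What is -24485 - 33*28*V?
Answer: -613049/25 ≈ -24522.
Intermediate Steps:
V = 1/25 (V = (1/5 + 0)**2 = (1/5)**2 = 1/25 ≈ 0.040000)
-24485 - 33*28*V = -24485 - 33*28/25 = -24485 - 924/25 = -613049/25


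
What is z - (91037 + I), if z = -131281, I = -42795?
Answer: -179523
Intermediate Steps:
z - (91037 + I) = -131281 - (91037 - 42795) = -131281 - 1*48242 = -131281 - 48242 = -179523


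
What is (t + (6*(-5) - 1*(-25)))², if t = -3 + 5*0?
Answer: 64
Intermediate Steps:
t = -3 (t = -3 + 0 = -3)
(t + (6*(-5) - 1*(-25)))² = (-3 + (6*(-5) - 1*(-25)))² = (-3 + (-30 + 25))² = (-3 - 5)² = (-8)² = 64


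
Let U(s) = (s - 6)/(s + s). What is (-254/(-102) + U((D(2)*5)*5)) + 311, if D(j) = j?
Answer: 400261/1275 ≈ 313.93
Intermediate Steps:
U(s) = (-6 + s)/(2*s) (U(s) = (-6 + s)/((2*s)) = (-6 + s)*(1/(2*s)) = (-6 + s)/(2*s))
(-254/(-102) + U((D(2)*5)*5)) + 311 = (-254/(-102) + (-6 + (2*5)*5)/(2*(((2*5)*5)))) + 311 = (-254*(-1/102) + (-6 + 10*5)/(2*((10*5)))) + 311 = (127/51 + (1/2)*(-6 + 50)/50) + 311 = (127/51 + (1/2)*(1/50)*44) + 311 = (127/51 + 11/25) + 311 = 3736/1275 + 311 = 400261/1275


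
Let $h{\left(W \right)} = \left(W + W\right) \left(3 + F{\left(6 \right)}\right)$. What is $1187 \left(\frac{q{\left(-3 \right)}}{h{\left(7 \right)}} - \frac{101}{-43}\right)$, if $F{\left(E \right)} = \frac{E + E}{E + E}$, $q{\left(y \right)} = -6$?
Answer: $\frac{3203713}{1204} \approx 2660.9$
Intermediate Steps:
$F{\left(E \right)} = 1$ ($F{\left(E \right)} = \frac{2 E}{2 E} = 2 E \frac{1}{2 E} = 1$)
$h{\left(W \right)} = 8 W$ ($h{\left(W \right)} = \left(W + W\right) \left(3 + 1\right) = 2 W 4 = 8 W$)
$1187 \left(\frac{q{\left(-3 \right)}}{h{\left(7 \right)}} - \frac{101}{-43}\right) = 1187 \left(- \frac{6}{8 \cdot 7} - \frac{101}{-43}\right) = 1187 \left(- \frac{6}{56} - - \frac{101}{43}\right) = 1187 \left(\left(-6\right) \frac{1}{56} + \frac{101}{43}\right) = 1187 \left(- \frac{3}{28} + \frac{101}{43}\right) = 1187 \cdot \frac{2699}{1204} = \frac{3203713}{1204}$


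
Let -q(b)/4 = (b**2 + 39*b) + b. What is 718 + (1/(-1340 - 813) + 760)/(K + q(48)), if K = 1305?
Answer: 24099773435/33567423 ≈ 717.95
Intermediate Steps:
q(b) = -160*b - 4*b**2 (q(b) = -4*((b**2 + 39*b) + b) = -4*(b**2 + 40*b) = -160*b - 4*b**2)
718 + (1/(-1340 - 813) + 760)/(K + q(48)) = 718 + (1/(-1340 - 813) + 760)/(1305 - 4*48*(40 + 48)) = 718 + (1/(-2153) + 760)/(1305 - 4*48*88) = 718 + (-1/2153 + 760)/(1305 - 16896) = 718 + (1636279/2153)/(-15591) = 718 + (1636279/2153)*(-1/15591) = 718 - 1636279/33567423 = 24099773435/33567423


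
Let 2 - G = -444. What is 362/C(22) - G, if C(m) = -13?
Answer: -6160/13 ≈ -473.85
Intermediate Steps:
G = 446 (G = 2 - 1*(-444) = 2 + 444 = 446)
362/C(22) - G = 362/(-13) - 1*446 = 362*(-1/13) - 446 = -362/13 - 446 = -6160/13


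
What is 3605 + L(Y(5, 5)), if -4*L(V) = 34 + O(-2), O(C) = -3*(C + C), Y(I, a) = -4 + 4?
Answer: 7187/2 ≈ 3593.5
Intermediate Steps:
Y(I, a) = 0
O(C) = -6*C
L(V) = -23/2 (L(V) = -(34 - 6*(-2))/4 = -(34 + 12)/4 = -¼*46 = -23/2)
3605 + L(Y(5, 5)) = 3605 - 23/2 = 7187/2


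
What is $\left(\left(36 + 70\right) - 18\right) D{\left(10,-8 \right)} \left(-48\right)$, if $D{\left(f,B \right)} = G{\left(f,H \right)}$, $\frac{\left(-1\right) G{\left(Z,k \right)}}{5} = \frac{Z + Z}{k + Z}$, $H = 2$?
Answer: $35200$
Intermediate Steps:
$G{\left(Z,k \right)} = - \frac{10 Z}{Z + k}$ ($G{\left(Z,k \right)} = - 5 \frac{Z + Z}{k + Z} = - 5 \frac{2 Z}{Z + k} = - \frac{10 Z}{Z + k}$)
$D{\left(f,B \right)} = - \frac{10 f}{2 + f}$ ($D{\left(f,B \right)} = - \frac{10 f}{f + 2} = - \frac{10 f}{2 + f}$)
$\left(\left(36 + 70\right) - 18\right) D{\left(10,-8 \right)} \left(-48\right) = \left(\left(36 + 70\right) - 18\right) \left(\left(-10\right) 10 \frac{1}{2 + 10}\right) \left(-48\right) = \left(106 - 18\right) \left(\left(-10\right) 10 \cdot \frac{1}{12}\right) \left(-48\right) = 88 \left(\left(-10\right) 10 \cdot \frac{1}{12}\right) \left(-48\right) = 88 \left(- \frac{25}{3}\right) \left(-48\right) = \left(- \frac{2200}{3}\right) \left(-48\right) = 35200$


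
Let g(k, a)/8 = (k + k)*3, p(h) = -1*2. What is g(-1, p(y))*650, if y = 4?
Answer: -31200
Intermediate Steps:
p(h) = -2
g(k, a) = 48*k (g(k, a) = 8*((k + k)*3) = 8*((2*k)*3) = 8*(6*k) = 48*k)
g(-1, p(y))*650 = (48*(-1))*650 = -48*650 = -31200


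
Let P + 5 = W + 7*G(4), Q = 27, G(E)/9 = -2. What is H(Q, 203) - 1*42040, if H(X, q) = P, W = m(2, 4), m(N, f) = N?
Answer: -42169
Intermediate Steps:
G(E) = -18 (G(E) = 9*(-2) = -18)
W = 2
P = -129 (P = -5 + (2 + 7*(-18)) = -5 + (2 - 126) = -5 - 124 = -129)
H(X, q) = -129
H(Q, 203) - 1*42040 = -129 - 1*42040 = -129 - 42040 = -42169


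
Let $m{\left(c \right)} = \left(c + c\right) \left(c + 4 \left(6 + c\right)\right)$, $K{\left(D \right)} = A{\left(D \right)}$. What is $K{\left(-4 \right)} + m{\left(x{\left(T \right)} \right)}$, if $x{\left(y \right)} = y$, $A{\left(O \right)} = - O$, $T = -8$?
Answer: $260$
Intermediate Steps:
$K{\left(D \right)} = - D$
$m{\left(c \right)} = 2 c \left(24 + 5 c\right)$ ($m{\left(c \right)} = 2 c \left(c + \left(24 + 4 c\right)\right) = 2 c \left(24 + 5 c\right)$)
$K{\left(-4 \right)} + m{\left(x{\left(T \right)} \right)} = \left(-1\right) \left(-4\right) + 2 \left(-8\right) \left(24 + 5 \left(-8\right)\right) = 4 + 2 \left(-8\right) \left(24 - 40\right) = 4 + 2 \left(-8\right) \left(-16\right) = 4 + 256 = 260$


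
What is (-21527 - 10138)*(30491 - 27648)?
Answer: -90023595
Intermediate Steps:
(-21527 - 10138)*(30491 - 27648) = -31665*2843 = -90023595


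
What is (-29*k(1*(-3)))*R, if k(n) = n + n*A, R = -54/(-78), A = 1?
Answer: 1566/13 ≈ 120.46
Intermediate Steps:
R = 9/13 (R = -54*(-1/78) = 9/13 ≈ 0.69231)
k(n) = 2*n (k(n) = n + n*1 = n + n = 2*n)
(-29*k(1*(-3)))*R = -58*1*(-3)*(9/13) = -58*(-3)*(9/13) = -29*(-6)*(9/13) = 174*(9/13) = 1566/13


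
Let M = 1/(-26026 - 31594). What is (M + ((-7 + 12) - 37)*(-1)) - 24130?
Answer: -1388526761/57620 ≈ -24098.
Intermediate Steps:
M = -1/57620 (M = 1/(-57620) = -1/57620 ≈ -1.7355e-5)
(M + ((-7 + 12) - 37)*(-1)) - 24130 = (-1/57620 + ((-7 + 12) - 37)*(-1)) - 24130 = (-1/57620 + (5 - 37)*(-1)) - 24130 = (-1/57620 - 32*(-1)) - 24130 = (-1/57620 + 32) - 24130 = 1843839/57620 - 24130 = -1388526761/57620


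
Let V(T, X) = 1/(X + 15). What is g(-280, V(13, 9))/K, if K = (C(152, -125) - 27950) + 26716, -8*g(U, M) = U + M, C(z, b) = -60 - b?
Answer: -6719/224448 ≈ -0.029936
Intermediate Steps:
V(T, X) = 1/(15 + X)
g(U, M) = -M/8 - U/8 (g(U, M) = -(U + M)/8 = -(M + U)/8 = -M/8 - U/8)
K = -1169 (K = ((-60 - 1*(-125)) - 27950) + 26716 = ((-60 + 125) - 27950) + 26716 = (65 - 27950) + 26716 = -27885 + 26716 = -1169)
g(-280, V(13, 9))/K = (-1/(8*(15 + 9)) - ⅛*(-280))/(-1169) = (-⅛/24 + 35)*(-1/1169) = (-⅛*1/24 + 35)*(-1/1169) = (-1/192 + 35)*(-1/1169) = (6719/192)*(-1/1169) = -6719/224448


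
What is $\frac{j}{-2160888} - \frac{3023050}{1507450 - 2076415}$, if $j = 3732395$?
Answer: $\frac{97974896605}{27321547576} \approx 3.586$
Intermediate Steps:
$\frac{j}{-2160888} - \frac{3023050}{1507450 - 2076415} = \frac{3732395}{-2160888} - \frac{3023050}{1507450 - 2076415} = 3732395 \left(- \frac{1}{2160888}\right) - \frac{3023050}{-568965} = - \frac{3732395}{2160888} - - \frac{604610}{113793} = - \frac{3732395}{2160888} + \frac{604610}{113793} = \frac{97974896605}{27321547576}$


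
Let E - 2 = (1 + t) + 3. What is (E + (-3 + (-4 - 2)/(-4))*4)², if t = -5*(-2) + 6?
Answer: 256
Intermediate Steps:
t = 16 (t = 10 + 6 = 16)
E = 22 (E = 2 + ((1 + 16) + 3) = 2 + (17 + 3) = 2 + 20 = 22)
(E + (-3 + (-4 - 2)/(-4))*4)² = (22 + (-3 + (-4 - 2)/(-4))*4)² = (22 + (-3 - 6*(-¼))*4)² = (22 + (-3 + 3/2)*4)² = (22 - 3/2*4)² = (22 - 6)² = 16² = 256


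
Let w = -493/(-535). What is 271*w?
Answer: 133603/535 ≈ 249.73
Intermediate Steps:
w = 493/535 (w = -493*(-1/535) = 493/535 ≈ 0.92150)
271*w = 271*(493/535) = 133603/535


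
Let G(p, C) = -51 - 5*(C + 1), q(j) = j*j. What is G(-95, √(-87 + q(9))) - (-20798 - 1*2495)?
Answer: 23237 - 5*I*√6 ≈ 23237.0 - 12.247*I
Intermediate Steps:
q(j) = j²
G(p, C) = -56 - 5*C (G(p, C) = -51 - 5*(1 + C) = -51 + (-5 - 5*C) = -56 - 5*C)
G(-95, √(-87 + q(9))) - (-20798 - 1*2495) = (-56 - 5*√(-87 + 9²)) - (-20798 - 1*2495) = (-56 - 5*√(-87 + 81)) - (-20798 - 2495) = (-56 - 5*I*√6) - 1*(-23293) = (-56 - 5*I*√6) + 23293 = 23237 - 5*I*√6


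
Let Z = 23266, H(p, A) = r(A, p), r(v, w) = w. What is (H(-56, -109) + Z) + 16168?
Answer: 39378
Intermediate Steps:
H(p, A) = p
(H(-56, -109) + Z) + 16168 = (-56 + 23266) + 16168 = 23210 + 16168 = 39378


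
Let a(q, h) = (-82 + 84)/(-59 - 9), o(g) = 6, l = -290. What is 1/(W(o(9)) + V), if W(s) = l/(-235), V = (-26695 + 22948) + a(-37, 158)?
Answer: -1598/5985781 ≈ -0.00026697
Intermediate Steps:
a(q, h) = -1/34 (a(q, h) = 2/(-68) = 2*(-1/68) = -1/34)
V = -127399/34 (V = (-26695 + 22948) - 1/34 = -3747 - 1/34 = -127399/34 ≈ -3747.0)
W(s) = 58/47 (W(s) = -290/(-235) = -290*(-1/235) = 58/47)
1/(W(o(9)) + V) = 1/(58/47 - 127399/34) = 1/(-5985781/1598) = -1598/5985781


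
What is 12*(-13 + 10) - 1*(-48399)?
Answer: 48363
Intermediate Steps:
12*(-13 + 10) - 1*(-48399) = 12*(-3) + 48399 = -36 + 48399 = 48363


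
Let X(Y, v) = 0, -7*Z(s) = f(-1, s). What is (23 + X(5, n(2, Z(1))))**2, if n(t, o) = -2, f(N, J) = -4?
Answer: 529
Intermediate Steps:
Z(s) = 4/7 (Z(s) = -1/7*(-4) = 4/7)
(23 + X(5, n(2, Z(1))))**2 = (23 + 0)**2 = 23**2 = 529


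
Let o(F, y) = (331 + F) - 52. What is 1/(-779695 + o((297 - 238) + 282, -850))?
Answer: -1/779075 ≈ -1.2836e-6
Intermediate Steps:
o(F, y) = 279 + F
1/(-779695 + o((297 - 238) + 282, -850)) = 1/(-779695 + (279 + ((297 - 238) + 282))) = 1/(-779695 + (279 + (59 + 282))) = 1/(-779695 + (279 + 341)) = 1/(-779695 + 620) = 1/(-779075) = -1/779075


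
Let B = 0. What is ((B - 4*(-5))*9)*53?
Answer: 9540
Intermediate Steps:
((B - 4*(-5))*9)*53 = ((0 - 4*(-5))*9)*53 = ((0 + 20)*9)*53 = (20*9)*53 = 180*53 = 9540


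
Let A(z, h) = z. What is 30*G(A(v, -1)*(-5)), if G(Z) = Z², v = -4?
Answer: 12000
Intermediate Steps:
30*G(A(v, -1)*(-5)) = 30*(-4*(-5))² = 30*20² = 30*400 = 12000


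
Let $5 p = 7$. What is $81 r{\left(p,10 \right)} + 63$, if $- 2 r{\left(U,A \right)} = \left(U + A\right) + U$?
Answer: $- \frac{2277}{5} \approx -455.4$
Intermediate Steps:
$p = \frac{7}{5}$ ($p = \frac{1}{5} \cdot 7 = \frac{7}{5} \approx 1.4$)
$r{\left(U,A \right)} = - U - \frac{A}{2}$ ($r{\left(U,A \right)} = - \frac{\left(U + A\right) + U}{2} = - \frac{\left(A + U\right) + U}{2} = - \frac{A + 2 U}{2} = - U - \frac{A}{2}$)
$81 r{\left(p,10 \right)} + 63 = 81 \left(\left(-1\right) \frac{7}{5} - 5\right) + 63 = 81 \left(- \frac{7}{5} - 5\right) + 63 = 81 \left(- \frac{32}{5}\right) + 63 = - \frac{2592}{5} + 63 = - \frac{2277}{5}$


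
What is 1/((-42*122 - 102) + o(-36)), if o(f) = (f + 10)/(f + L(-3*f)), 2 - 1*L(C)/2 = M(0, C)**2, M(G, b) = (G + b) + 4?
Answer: -12560/65638547 ≈ -0.00019135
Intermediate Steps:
M(G, b) = 4 + G + b
L(C) = 4 - 2*(4 + C)**2 (L(C) = 4 - 2*(4 + 0 + C)**2 = 4 - 2*(4 + C)**2)
o(f) = (10 + f)/(4 + f - 2*(4 - 3*f)**2) (o(f) = (f + 10)/(f + (4 - 2*(4 - 3*f)**2)) = (10 + f)/(4 + f - 2*(4 - 3*f)**2))
1/((-42*122 - 102) + o(-36)) = 1/((-42*122 - 102) + (10 - 36)/(4 - 36 - 2*(4 - 3*(-36))**2)) = 1/((-5124 - 102) - 26/(4 - 36 - 2*(4 + 108)**2)) = 1/(-5226 - 26/(4 - 36 - 2*112**2)) = 1/(-5226 - 26/(4 - 36 - 2*12544)) = 1/(-5226 - 26/(4 - 36 - 25088)) = 1/(-5226 - 26/(-25120)) = 1/(-5226 - 1/25120*(-26)) = 1/(-5226 + 13/12560) = 1/(-65638547/12560) = -12560/65638547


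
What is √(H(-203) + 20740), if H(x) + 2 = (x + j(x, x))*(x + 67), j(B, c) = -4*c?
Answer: I*√62086 ≈ 249.17*I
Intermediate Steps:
H(x) = -2 - 3*x*(67 + x) (H(x) = -2 + (x - 4*x)*(x + 67) = -2 + (-3*x)*(67 + x) = -2 - 3*x*(67 + x))
√(H(-203) + 20740) = √((-2 - 201*(-203) - 3*(-203)²) + 20740) = √((-2 + 40803 - 3*41209) + 20740) = √((-2 + 40803 - 123627) + 20740) = √(-82826 + 20740) = √(-62086) = I*√62086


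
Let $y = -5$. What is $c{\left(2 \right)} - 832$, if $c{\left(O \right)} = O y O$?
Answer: $-852$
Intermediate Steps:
$c{\left(O \right)} = - 5 O^{2}$ ($c{\left(O \right)} = O \left(-5\right) O = - 5 O O = - 5 O^{2}$)
$c{\left(2 \right)} - 832 = - 5 \cdot 2^{2} - 832 = \left(-5\right) 4 - 832 = -20 - 832 = -852$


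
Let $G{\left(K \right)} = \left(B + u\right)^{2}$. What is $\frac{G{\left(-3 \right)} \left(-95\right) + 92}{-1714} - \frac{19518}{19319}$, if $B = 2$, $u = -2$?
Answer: $- \frac{17615600}{16556383} \approx -1.064$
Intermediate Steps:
$G{\left(K \right)} = 0$ ($G{\left(K \right)} = \left(2 - 2\right)^{2} = 0^{2} = 0$)
$\frac{G{\left(-3 \right)} \left(-95\right) + 92}{-1714} - \frac{19518}{19319} = \frac{0 \left(-95\right) + 92}{-1714} - \frac{19518}{19319} = \left(0 + 92\right) \left(- \frac{1}{1714}\right) - \frac{19518}{19319} = 92 \left(- \frac{1}{1714}\right) - \frac{19518}{19319} = - \frac{46}{857} - \frac{19518}{19319} = - \frac{17615600}{16556383}$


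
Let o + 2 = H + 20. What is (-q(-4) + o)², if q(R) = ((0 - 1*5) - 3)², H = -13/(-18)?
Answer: 664225/324 ≈ 2050.1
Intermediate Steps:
H = 13/18 (H = -13*(-1/18) = 13/18 ≈ 0.72222)
q(R) = 64 (q(R) = ((0 - 5) - 3)² = (-5 - 3)² = (-8)² = 64)
o = 337/18 (o = -2 + (13/18 + 20) = -2 + 373/18 = 337/18 ≈ 18.722)
(-q(-4) + o)² = (-1*64 + 337/18)² = (-64 + 337/18)² = (-815/18)² = 664225/324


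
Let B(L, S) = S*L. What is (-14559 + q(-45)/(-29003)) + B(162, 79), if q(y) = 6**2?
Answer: -51074319/29003 ≈ -1761.0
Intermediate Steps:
B(L, S) = L*S
q(y) = 36
(-14559 + q(-45)/(-29003)) + B(162, 79) = (-14559 + 36/(-29003)) + 162*79 = (-14559 + 36*(-1/29003)) + 12798 = (-14559 - 36/29003) + 12798 = -422254713/29003 + 12798 = -51074319/29003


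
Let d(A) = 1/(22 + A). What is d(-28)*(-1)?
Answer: 1/6 ≈ 0.16667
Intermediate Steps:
d(-28)*(-1) = -1/(22 - 28) = -1/(-6) = -1/6*(-1) = 1/6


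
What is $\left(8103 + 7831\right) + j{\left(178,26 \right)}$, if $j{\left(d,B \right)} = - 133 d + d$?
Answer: $-7562$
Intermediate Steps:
$j{\left(d,B \right)} = - 132 d$
$\left(8103 + 7831\right) + j{\left(178,26 \right)} = \left(8103 + 7831\right) - 23496 = 15934 - 23496 = -7562$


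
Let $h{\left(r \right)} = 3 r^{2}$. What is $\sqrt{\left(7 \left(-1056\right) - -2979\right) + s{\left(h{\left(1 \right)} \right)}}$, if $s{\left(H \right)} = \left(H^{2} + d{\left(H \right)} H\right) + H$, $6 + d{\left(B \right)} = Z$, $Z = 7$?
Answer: $i \sqrt{4398} \approx 66.317 i$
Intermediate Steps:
$d{\left(B \right)} = 1$ ($d{\left(B \right)} = -6 + 7 = 1$)
$s{\left(H \right)} = H^{2} + 2 H$ ($s{\left(H \right)} = \left(H^{2} + 1 H\right) + H = \left(H^{2} + H\right) + H = \left(H + H^{2}\right) + H = H^{2} + 2 H$)
$\sqrt{\left(7 \left(-1056\right) - -2979\right) + s{\left(h{\left(1 \right)} \right)}} = \sqrt{\left(7 \left(-1056\right) - -2979\right) + 3 \cdot 1^{2} \left(2 + 3 \cdot 1^{2}\right)} = \sqrt{\left(-7392 + 2979\right) + 3 \cdot 1 \left(2 + 3 \cdot 1\right)} = \sqrt{-4413 + 3 \left(2 + 3\right)} = \sqrt{-4413 + 3 \cdot 5} = \sqrt{-4413 + 15} = \sqrt{-4398} = i \sqrt{4398}$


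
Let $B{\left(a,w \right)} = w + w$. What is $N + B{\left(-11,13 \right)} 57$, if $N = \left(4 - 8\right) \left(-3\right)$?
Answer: $1494$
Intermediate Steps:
$B{\left(a,w \right)} = 2 w$
$N = 12$ ($N = \left(-4\right) \left(-3\right) = 12$)
$N + B{\left(-11,13 \right)} 57 = 12 + 2 \cdot 13 \cdot 57 = 12 + 26 \cdot 57 = 12 + 1482 = 1494$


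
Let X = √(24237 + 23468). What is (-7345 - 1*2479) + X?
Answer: -9824 + √47705 ≈ -9605.6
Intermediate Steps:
X = √47705 ≈ 218.41
(-7345 - 1*2479) + X = (-7345 - 1*2479) + √47705 = (-7345 - 2479) + √47705 = -9824 + √47705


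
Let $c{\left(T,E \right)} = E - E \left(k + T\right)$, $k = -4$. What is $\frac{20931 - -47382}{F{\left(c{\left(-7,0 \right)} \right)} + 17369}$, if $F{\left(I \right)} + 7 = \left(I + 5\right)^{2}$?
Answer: $\frac{68313}{17387} \approx 3.929$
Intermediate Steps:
$c{\left(T,E \right)} = E - E \left(-4 + T\right)$
$F{\left(I \right)} = -7 + \left(5 + I\right)^{2}$ ($F{\left(I \right)} = -7 + \left(I + 5\right)^{2} = -7 + \left(5 + I\right)^{2}$)
$\frac{20931 - -47382}{F{\left(c{\left(-7,0 \right)} \right)} + 17369} = \frac{20931 - -47382}{\left(-7 + \left(5 + 0 \left(5 - -7\right)\right)^{2}\right) + 17369} = \frac{20931 + 47382}{\left(-7 + \left(5 + 0 \left(5 + 7\right)\right)^{2}\right) + 17369} = \frac{68313}{\left(-7 + \left(5 + 0 \cdot 12\right)^{2}\right) + 17369} = \frac{68313}{\left(-7 + \left(5 + 0\right)^{2}\right) + 17369} = \frac{68313}{\left(-7 + 5^{2}\right) + 17369} = \frac{68313}{\left(-7 + 25\right) + 17369} = \frac{68313}{18 + 17369} = \frac{68313}{17387}$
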